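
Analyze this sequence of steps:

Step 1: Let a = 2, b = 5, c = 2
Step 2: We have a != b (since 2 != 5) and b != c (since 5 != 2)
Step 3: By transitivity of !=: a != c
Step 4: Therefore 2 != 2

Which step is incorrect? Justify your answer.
Step 3: By transitivity of !=: a != c

Step 3 incorrectly applies transitivity to the '!=' relation. Transitivity states: if a R b and b R c, then a R c. However, '!=' is not transitive. Counterexample: 2 != 5 and 5 != 2, but 2 = 2 (both equal 2). Transitivity holds for relations like <, <=, =, but not for !=.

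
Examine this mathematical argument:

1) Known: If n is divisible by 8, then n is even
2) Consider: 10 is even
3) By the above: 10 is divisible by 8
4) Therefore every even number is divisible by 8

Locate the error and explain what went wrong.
Step 3: By the above: 10 is divisible by 8

Step 3 commits the fallacy of affirming the consequent. The known fact 'divisible by 8 → even' does NOT imply 'even → divisible by 8'. That would be the converse, which is false. For example, 10 is even but 10 ÷ 8 = 1.25, which is not an integer.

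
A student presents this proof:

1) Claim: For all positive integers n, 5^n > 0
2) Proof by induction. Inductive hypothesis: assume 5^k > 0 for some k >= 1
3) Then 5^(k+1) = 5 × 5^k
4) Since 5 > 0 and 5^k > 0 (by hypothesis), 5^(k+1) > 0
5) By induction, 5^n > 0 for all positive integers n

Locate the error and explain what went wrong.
Step 5: By induction, 5^n > 0 for all positive integers n

Step 5 concludes the proof by induction, but no base case was ever established. A valid induction proof requires: (1) a base case proving 5^1 > 0, and (2) an inductive step showing IF 5^k > 0 THEN 5^(k+1) > 0. Steps 2-4 correctly establish the inductive step, but without the base case the conclusion in step 5 does not follow.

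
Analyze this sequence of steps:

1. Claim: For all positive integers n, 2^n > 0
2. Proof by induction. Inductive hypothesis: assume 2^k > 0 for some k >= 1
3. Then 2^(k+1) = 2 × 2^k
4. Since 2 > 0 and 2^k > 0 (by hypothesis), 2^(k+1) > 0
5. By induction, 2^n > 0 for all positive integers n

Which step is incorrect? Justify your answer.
Step 5: By induction, 2^n > 0 for all positive integers n

Step 5 concludes the proof by induction, but no base case was ever established. A valid induction proof requires: (1) a base case proving 2^1 > 0, and (2) an inductive step showing IF 2^k > 0 THEN 2^(k+1) > 0. Steps 2-4 correctly establish the inductive step, but without the base case the conclusion in step 5 does not follow.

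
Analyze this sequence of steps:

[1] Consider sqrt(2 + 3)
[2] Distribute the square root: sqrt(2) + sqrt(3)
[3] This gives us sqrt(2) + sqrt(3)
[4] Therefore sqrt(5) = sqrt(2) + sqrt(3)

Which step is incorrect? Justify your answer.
Step 2: Distribute the square root: sqrt(2) + sqrt(3)

Step 2 incorrectly 'distributes' the square root over addition. The square root function does not distribute: sqrt(a + b) ≠ sqrt(a) + sqrt(b). In fact, sqrt(2 + 3) = sqrt(5) ≈ 2.2361, while sqrt(2) + sqrt(3) ≈ 3.1463.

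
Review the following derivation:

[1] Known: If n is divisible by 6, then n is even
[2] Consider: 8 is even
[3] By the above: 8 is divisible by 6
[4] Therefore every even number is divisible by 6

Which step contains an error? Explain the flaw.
Step 3: By the above: 8 is divisible by 6

Step 3 commits the fallacy of affirming the consequent. The known fact 'divisible by 6 → even' does NOT imply 'even → divisible by 6'. That would be the converse, which is false. For example, 8 is even but 8 ÷ 6 = 1.33, which is not an integer.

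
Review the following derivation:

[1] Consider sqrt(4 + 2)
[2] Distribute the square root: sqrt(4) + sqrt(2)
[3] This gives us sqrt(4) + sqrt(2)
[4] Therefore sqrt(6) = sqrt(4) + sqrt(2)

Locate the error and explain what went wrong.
Step 2: Distribute the square root: sqrt(4) + sqrt(2)

Step 2 incorrectly 'distributes' the square root over addition. The square root function does not distribute: sqrt(a + b) ≠ sqrt(a) + sqrt(b). In fact, sqrt(4 + 2) = sqrt(6) ≈ 2.4495, while sqrt(4) + sqrt(2) ≈ 3.4142.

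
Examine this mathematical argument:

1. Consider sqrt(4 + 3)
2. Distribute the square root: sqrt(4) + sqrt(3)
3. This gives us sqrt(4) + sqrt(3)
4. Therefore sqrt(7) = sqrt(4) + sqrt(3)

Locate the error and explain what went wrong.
Step 2: Distribute the square root: sqrt(4) + sqrt(3)

Step 2 incorrectly 'distributes' the square root over addition. The square root function does not distribute: sqrt(a + b) ≠ sqrt(a) + sqrt(b). In fact, sqrt(4 + 3) = sqrt(7) ≈ 2.6458, while sqrt(4) + sqrt(3) ≈ 3.7321.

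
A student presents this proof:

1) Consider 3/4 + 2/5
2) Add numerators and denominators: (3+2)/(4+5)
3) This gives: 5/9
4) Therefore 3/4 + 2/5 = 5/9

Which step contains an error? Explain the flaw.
Step 2: Add numerators and denominators: (3+2)/(4+5)

Step 2 incorrectly adds fractions by separately adding numerators and denominators. This is wrong. The correct method requires a common denominator: 3/4 + 2/5 = (3×5 + 2×4)/(4×5) = 23/20 = 23/20. The method used gives 5/9, which is different.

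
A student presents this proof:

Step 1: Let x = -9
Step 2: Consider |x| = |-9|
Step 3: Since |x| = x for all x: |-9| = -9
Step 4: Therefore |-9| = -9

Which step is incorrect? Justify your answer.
Step 3: Since |x| = x for all x: |-9| = -9

Step 3 incorrectly states that |x| = x for all x. The correct definition is |x| = x when x >= 0, and |x| = -x when x < 0. Since -9 < 0, we have |-9| = -(-9) = 9, not -9.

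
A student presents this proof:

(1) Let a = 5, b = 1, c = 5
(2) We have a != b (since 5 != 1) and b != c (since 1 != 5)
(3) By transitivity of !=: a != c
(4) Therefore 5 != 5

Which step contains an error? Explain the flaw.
Step 3: By transitivity of !=: a != c

Step 3 incorrectly applies transitivity to the '!=' relation. Transitivity states: if a R b and b R c, then a R c. However, '!=' is not transitive. Counterexample: 5 != 1 and 1 != 5, but 5 = 5 (both equal 5). Transitivity holds for relations like <, <=, =, but not for !=.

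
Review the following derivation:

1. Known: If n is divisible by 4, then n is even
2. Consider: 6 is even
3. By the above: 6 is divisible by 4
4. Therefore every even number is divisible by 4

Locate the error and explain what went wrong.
Step 3: By the above: 6 is divisible by 4

Step 3 commits the fallacy of affirming the consequent. The known fact 'divisible by 4 → even' does NOT imply 'even → divisible by 4'. That would be the converse, which is false. For example, 6 is even but 6 ÷ 4 = 1.50, which is not an integer.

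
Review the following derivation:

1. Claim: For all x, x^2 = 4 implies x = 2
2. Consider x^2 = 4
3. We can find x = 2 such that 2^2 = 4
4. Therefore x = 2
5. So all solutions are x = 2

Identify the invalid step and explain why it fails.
Step 4: Therefore x = 2

Step 4 incorrectly concludes that x = 2 is the only solution. The proof shows that x = 2 is A solution (existence), but does not show it is the ONLY solution (uniqueness). In fact, x = -2 is also a solution since (-2)^2 = 4. Finding one solution doesn't prove there are no others.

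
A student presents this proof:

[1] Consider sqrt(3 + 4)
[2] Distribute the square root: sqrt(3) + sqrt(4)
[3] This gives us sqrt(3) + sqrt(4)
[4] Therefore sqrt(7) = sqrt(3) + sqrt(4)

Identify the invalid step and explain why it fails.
Step 2: Distribute the square root: sqrt(3) + sqrt(4)

Step 2 incorrectly 'distributes' the square root over addition. The square root function does not distribute: sqrt(a + b) ≠ sqrt(a) + sqrt(b). In fact, sqrt(3 + 4) = sqrt(7) ≈ 2.6458, while sqrt(3) + sqrt(4) ≈ 3.7321.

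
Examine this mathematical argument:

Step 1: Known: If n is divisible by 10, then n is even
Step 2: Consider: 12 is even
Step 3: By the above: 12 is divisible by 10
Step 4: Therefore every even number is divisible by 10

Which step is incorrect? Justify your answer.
Step 3: By the above: 12 is divisible by 10

Step 3 commits the fallacy of affirming the consequent. The known fact 'divisible by 10 → even' does NOT imply 'even → divisible by 10'. That would be the converse, which is false. For example, 12 is even but 12 ÷ 10 = 1.20, which is not an integer.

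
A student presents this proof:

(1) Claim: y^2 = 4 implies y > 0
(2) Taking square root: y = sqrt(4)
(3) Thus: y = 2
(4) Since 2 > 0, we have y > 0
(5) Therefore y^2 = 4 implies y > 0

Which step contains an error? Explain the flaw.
Step 2: Taking square root: y = sqrt(4)

Step 2 takes the square root and assumes the positive root only. The equation y^2 = 4 actually has two solutions: y = 2 and y = -2. The proof silently assumes y > 0 without justification, then uses this assumption to conclude y > 0, which is circular. The counterexample y = -2 shows the claim is false.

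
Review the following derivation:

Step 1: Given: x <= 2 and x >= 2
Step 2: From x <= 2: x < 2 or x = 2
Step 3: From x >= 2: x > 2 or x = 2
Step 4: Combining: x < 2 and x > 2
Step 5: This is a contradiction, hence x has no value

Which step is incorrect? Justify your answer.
Step 4: Combining: x < 2 and x > 2

Step 4 incorrectly combines the conditions. From x <= 2 and x >= 2, the intersection is x = 2. The error treats the 'or' cases as 'and' requirements. The correct conclusion is that x = 2 is the unique solution, not that no solution exists.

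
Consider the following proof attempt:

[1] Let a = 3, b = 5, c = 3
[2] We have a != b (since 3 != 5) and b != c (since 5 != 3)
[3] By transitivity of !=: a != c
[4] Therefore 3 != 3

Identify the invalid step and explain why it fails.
Step 3: By transitivity of !=: a != c

Step 3 incorrectly applies transitivity to the '!=' relation. Transitivity states: if a R b and b R c, then a R c. However, '!=' is not transitive. Counterexample: 3 != 5 and 5 != 3, but 3 = 3 (both equal 3). Transitivity holds for relations like <, <=, =, but not for !=.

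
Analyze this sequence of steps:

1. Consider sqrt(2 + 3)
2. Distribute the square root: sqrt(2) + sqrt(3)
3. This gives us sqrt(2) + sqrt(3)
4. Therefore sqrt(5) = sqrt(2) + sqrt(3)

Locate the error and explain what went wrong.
Step 2: Distribute the square root: sqrt(2) + sqrt(3)

Step 2 incorrectly 'distributes' the square root over addition. The square root function does not distribute: sqrt(a + b) ≠ sqrt(a) + sqrt(b). In fact, sqrt(2 + 3) = sqrt(5) ≈ 2.2361, while sqrt(2) + sqrt(3) ≈ 3.1463.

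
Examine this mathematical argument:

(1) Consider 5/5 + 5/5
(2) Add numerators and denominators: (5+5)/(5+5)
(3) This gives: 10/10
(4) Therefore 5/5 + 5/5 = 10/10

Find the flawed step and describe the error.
Step 2: Add numerators and denominators: (5+5)/(5+5)

Step 2 incorrectly adds fractions by separately adding numerators and denominators. This is wrong. The correct method requires a common denominator: 5/5 + 5/5 = (5×5 + 5×5)/(5×5) = 50/25 = 2. The method used gives 10/10, which is different.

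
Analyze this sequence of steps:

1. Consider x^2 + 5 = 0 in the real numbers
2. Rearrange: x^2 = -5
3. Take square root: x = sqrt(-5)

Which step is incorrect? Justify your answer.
Step 3: Take square root: x = sqrt(-5)

Step 3 takes the square root of -5, which is negative. In the real number system, the square root of a negative number is undefined. The equation x^2 + 5 = 0 has no real solutions. Square roots of negative numbers only exist in the complex numbers.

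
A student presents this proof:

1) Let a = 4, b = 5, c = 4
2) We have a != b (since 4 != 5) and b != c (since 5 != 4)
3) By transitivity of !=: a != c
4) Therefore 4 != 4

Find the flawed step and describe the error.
Step 3: By transitivity of !=: a != c

Step 3 incorrectly applies transitivity to the '!=' relation. Transitivity states: if a R b and b R c, then a R c. However, '!=' is not transitive. Counterexample: 4 != 5 and 5 != 4, but 4 = 4 (both equal 4). Transitivity holds for relations like <, <=, =, but not for !=.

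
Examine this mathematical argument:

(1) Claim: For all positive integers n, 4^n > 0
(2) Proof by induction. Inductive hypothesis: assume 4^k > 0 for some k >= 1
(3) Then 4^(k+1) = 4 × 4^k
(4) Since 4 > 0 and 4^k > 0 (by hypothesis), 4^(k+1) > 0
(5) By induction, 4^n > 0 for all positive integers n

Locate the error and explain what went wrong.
Step 5: By induction, 4^n > 0 for all positive integers n

Step 5 concludes the proof by induction, but no base case was ever established. A valid induction proof requires: (1) a base case proving 4^1 > 0, and (2) an inductive step showing IF 4^k > 0 THEN 4^(k+1) > 0. Steps 2-4 correctly establish the inductive step, but without the base case the conclusion in step 5 does not follow.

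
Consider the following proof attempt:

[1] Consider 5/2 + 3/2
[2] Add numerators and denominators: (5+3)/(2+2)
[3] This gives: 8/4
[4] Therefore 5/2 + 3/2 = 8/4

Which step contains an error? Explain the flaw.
Step 2: Add numerators and denominators: (5+3)/(2+2)

Step 2 incorrectly adds fractions by separately adding numerators and denominators. This is wrong. The correct method requires a common denominator: 5/2 + 3/2 = (5×2 + 3×2)/(2×2) = 16/4 = 4. The method used gives 8/4, which is different.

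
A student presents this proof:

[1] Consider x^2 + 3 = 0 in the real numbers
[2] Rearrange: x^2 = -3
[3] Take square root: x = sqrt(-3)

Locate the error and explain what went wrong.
Step 3: Take square root: x = sqrt(-3)

Step 3 takes the square root of -3, which is negative. In the real number system, the square root of a negative number is undefined. The equation x^2 + 3 = 0 has no real solutions. Square roots of negative numbers only exist in the complex numbers.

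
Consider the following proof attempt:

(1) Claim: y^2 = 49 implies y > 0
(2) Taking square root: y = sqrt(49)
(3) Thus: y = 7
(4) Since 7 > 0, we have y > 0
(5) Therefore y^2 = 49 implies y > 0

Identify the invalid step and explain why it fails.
Step 2: Taking square root: y = sqrt(49)

Step 2 takes the square root and assumes the positive root only. The equation y^2 = 49 actually has two solutions: y = 7 and y = -7. The proof silently assumes y > 0 without justification, then uses this assumption to conclude y > 0, which is circular. The counterexample y = -7 shows the claim is false.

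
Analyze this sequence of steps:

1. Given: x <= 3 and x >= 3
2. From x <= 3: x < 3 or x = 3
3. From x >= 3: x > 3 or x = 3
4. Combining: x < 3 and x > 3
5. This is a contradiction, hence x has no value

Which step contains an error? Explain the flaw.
Step 4: Combining: x < 3 and x > 3

Step 4 incorrectly combines the conditions. From x <= 3 and x >= 3, the intersection is x = 3. The error treats the 'or' cases as 'and' requirements. The correct conclusion is that x = 3 is the unique solution, not that no solution exists.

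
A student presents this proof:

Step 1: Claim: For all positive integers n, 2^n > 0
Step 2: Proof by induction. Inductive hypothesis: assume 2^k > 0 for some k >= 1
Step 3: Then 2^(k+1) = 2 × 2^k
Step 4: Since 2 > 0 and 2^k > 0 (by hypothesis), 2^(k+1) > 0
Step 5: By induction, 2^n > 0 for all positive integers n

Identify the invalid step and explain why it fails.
Step 5: By induction, 2^n > 0 for all positive integers n

Step 5 concludes the proof by induction, but no base case was ever established. A valid induction proof requires: (1) a base case proving 2^1 > 0, and (2) an inductive step showing IF 2^k > 0 THEN 2^(k+1) > 0. Steps 2-4 correctly establish the inductive step, but without the base case the conclusion in step 5 does not follow.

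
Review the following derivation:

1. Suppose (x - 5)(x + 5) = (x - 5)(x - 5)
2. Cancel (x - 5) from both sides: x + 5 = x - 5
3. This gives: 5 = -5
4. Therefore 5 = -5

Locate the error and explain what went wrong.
Step 2: Cancel (x - 5) from both sides: x + 5 = x - 5

Step 2 cancels (x - 5) from both sides. This is only valid if (x - 5) ≠ 0, i.e., x ≠ 5. When x = 5, both sides equal zero regardless of the other factors. The correct approach requires considering x = 5 as a separate case.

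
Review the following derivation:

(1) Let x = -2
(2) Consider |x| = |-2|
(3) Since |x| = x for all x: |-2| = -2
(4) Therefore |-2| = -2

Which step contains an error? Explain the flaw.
Step 3: Since |x| = x for all x: |-2| = -2

Step 3 incorrectly states that |x| = x for all x. The correct definition is |x| = x when x >= 0, and |x| = -x when x < 0. Since -2 < 0, we have |-2| = -(-2) = 2, not -2.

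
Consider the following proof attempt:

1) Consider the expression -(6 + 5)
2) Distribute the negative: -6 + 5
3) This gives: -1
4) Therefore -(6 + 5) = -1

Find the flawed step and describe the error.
Step 2: Distribute the negative: -6 + 5

Step 2 incorrectly distributes the negative sign. The correct distribution is -(6 + 5) = -6 - 5 = -11. The negative must be applied to both terms, not just the first. The error treats -(6 + 5) as -6 + 5, which equals -1 instead of -11.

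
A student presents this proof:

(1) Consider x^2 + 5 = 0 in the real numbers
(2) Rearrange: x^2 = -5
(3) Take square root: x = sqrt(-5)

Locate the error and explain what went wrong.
Step 3: Take square root: x = sqrt(-5)

Step 3 takes the square root of -5, which is negative. In the real number system, the square root of a negative number is undefined. The equation x^2 + 5 = 0 has no real solutions. Square roots of negative numbers only exist in the complex numbers.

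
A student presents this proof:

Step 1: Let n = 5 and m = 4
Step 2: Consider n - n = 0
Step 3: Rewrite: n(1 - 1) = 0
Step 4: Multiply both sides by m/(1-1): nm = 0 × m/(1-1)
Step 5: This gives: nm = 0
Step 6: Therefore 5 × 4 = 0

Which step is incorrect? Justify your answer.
Step 4: Multiply both sides by m/(1-1): nm = 0 × m/(1-1)

Step 4 multiplies both sides by m/(1-1). However, 1-1 = 0, so this is multiplication by m/0, which is undefined. We cannot multiply by an undefined expression.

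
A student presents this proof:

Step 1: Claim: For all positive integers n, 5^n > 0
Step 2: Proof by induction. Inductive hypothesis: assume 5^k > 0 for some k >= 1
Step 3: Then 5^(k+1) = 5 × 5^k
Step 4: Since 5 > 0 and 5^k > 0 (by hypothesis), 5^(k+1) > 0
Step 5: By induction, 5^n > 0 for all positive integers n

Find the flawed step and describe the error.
Step 5: By induction, 5^n > 0 for all positive integers n

Step 5 concludes the proof by induction, but no base case was ever established. A valid induction proof requires: (1) a base case proving 5^1 > 0, and (2) an inductive step showing IF 5^k > 0 THEN 5^(k+1) > 0. Steps 2-4 correctly establish the inductive step, but without the base case the conclusion in step 5 does not follow.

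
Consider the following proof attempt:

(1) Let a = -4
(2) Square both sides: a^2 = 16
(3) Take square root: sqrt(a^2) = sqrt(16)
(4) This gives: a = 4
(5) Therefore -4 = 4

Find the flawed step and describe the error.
Step 4: This gives: a = 4

Step 4 incorrectly states that sqrt(a^2) = a. The correct identity is sqrt(a^2) = |a|. Since a = -4 < 0, we have sqrt(a^2) = |-4| = 4, not a = -4.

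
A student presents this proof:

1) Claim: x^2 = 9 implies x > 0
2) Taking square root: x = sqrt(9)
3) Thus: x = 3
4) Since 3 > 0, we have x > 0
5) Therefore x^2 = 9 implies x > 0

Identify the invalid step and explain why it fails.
Step 2: Taking square root: x = sqrt(9)

Step 2 takes the square root and assumes the positive root only. The equation x^2 = 9 actually has two solutions: x = 3 and x = -3. The proof silently assumes x > 0 without justification, then uses this assumption to conclude x > 0, which is circular. The counterexample x = -3 shows the claim is false.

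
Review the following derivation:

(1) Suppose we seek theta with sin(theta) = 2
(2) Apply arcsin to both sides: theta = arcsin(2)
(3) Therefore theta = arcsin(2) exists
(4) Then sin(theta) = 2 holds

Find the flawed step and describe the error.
Step 2: Apply arcsin to both sides: theta = arcsin(2)

Step 2 applies arcsin to 2. However, arcsin(x) is only defined for x in [-1, 1] because sin(theta) can only produce values in that range. Since |2| > 1, arcsin(2) is undefined. There is no angle whose sine equals 2.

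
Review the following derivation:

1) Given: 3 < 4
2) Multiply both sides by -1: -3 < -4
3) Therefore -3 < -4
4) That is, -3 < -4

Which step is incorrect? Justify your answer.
Step 2: Multiply both sides by -1: -3 < -4

Step 2 multiplies both sides by -1 but fails to reverse the inequality sign. When multiplying (or dividing) an inequality by a negative number, the direction must be reversed. Since 3 < 4, we should get -3 > -4, i.e., -3 > -4.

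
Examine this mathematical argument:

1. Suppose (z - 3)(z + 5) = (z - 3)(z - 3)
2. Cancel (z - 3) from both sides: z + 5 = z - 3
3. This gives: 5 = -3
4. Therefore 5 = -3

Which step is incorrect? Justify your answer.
Step 2: Cancel (z - 3) from both sides: z + 5 = z - 3

Step 2 cancels (z - 3) from both sides. This is only valid if (z - 3) ≠ 0, i.e., z ≠ 3. When z = 3, both sides equal zero regardless of the other factors. The correct approach requires considering z = 3 as a separate case.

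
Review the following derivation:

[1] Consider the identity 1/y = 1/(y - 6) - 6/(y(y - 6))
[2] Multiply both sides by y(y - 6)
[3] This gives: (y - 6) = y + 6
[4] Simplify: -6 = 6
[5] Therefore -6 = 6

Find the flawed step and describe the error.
Step 3: This gives: (y - 6) = y + 6

Step 3 makes a sign error when clearing denominators. Multiplying -6/(y(y - 6)) by y(y - 6) gives -6, not +6. The correct result is (y - 6) = y - 6, which is trivially true, not (y - 6) = y + 6. (Step 1 is a valid identity: 1/(y - 6) - 6/(y(y - 6)) = (y - 6)/(y(y - 6)) = 1/y.)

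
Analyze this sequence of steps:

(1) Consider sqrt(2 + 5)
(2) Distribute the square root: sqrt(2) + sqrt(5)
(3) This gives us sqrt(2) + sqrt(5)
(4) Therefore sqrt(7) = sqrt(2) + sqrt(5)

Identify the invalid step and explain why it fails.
Step 2: Distribute the square root: sqrt(2) + sqrt(5)

Step 2 incorrectly 'distributes' the square root over addition. The square root function does not distribute: sqrt(a + b) ≠ sqrt(a) + sqrt(b). In fact, sqrt(2 + 5) = sqrt(7) ≈ 2.6458, while sqrt(2) + sqrt(5) ≈ 3.6503.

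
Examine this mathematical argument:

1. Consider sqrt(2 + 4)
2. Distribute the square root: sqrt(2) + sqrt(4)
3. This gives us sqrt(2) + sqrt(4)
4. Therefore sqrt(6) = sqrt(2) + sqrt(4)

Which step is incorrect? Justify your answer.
Step 2: Distribute the square root: sqrt(2) + sqrt(4)

Step 2 incorrectly 'distributes' the square root over addition. The square root function does not distribute: sqrt(a + b) ≠ sqrt(a) + sqrt(b). In fact, sqrt(2 + 4) = sqrt(6) ≈ 2.4495, while sqrt(2) + sqrt(4) ≈ 3.4142.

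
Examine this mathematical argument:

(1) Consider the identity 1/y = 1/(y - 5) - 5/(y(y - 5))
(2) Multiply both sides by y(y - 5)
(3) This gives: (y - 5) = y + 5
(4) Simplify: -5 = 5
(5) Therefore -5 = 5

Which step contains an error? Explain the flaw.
Step 3: This gives: (y - 5) = y + 5

Step 3 makes a sign error when clearing denominators. Multiplying -5/(y(y - 5)) by y(y - 5) gives -5, not +5. The correct result is (y - 5) = y - 5, which is trivially true, not (y - 5) = y + 5. (Step 1 is a valid identity: 1/(y - 5) - 5/(y(y - 5)) = (y - 5)/(y(y - 5)) = 1/y.)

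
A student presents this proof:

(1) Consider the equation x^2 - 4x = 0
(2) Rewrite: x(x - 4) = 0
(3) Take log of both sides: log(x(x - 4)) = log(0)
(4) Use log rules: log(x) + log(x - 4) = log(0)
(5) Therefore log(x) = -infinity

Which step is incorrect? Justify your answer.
Step 3: Take log of both sides: log(x(x - 4)) = log(0)

Step 3 takes the logarithm of both sides, resulting in log(0) on the right side. The logarithm is only defined for positive numbers; log(0) is undefined (approaches negative infinity). This operation is invalid.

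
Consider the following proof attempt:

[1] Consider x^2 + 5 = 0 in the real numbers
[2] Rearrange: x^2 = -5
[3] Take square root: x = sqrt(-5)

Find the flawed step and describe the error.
Step 3: Take square root: x = sqrt(-5)

Step 3 takes the square root of -5, which is negative. In the real number system, the square root of a negative number is undefined. The equation x^2 + 5 = 0 has no real solutions. Square roots of negative numbers only exist in the complex numbers.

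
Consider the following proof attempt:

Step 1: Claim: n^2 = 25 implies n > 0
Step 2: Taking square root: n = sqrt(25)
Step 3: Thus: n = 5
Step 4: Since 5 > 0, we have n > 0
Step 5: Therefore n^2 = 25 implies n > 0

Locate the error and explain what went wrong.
Step 2: Taking square root: n = sqrt(25)

Step 2 takes the square root and assumes the positive root only. The equation n^2 = 25 actually has two solutions: n = 5 and n = -5. The proof silently assumes n > 0 without justification, then uses this assumption to conclude n > 0, which is circular. The counterexample n = -5 shows the claim is false.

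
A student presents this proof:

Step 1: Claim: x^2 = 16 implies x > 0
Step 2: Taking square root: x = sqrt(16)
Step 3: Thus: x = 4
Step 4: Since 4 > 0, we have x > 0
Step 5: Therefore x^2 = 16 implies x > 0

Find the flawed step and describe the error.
Step 2: Taking square root: x = sqrt(16)

Step 2 takes the square root and assumes the positive root only. The equation x^2 = 16 actually has two solutions: x = 4 and x = -4. The proof silently assumes x > 0 without justification, then uses this assumption to conclude x > 0, which is circular. The counterexample x = -4 shows the claim is false.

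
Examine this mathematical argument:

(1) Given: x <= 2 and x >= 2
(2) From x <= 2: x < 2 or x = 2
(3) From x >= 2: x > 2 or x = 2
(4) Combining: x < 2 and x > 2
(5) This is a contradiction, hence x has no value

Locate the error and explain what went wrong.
Step 4: Combining: x < 2 and x > 2

Step 4 incorrectly combines the conditions. From x <= 2 and x >= 2, the intersection is x = 2. The error treats the 'or' cases as 'and' requirements. The correct conclusion is that x = 2 is the unique solution, not that no solution exists.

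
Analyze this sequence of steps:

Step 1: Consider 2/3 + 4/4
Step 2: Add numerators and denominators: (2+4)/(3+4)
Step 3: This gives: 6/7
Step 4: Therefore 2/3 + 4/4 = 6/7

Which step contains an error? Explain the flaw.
Step 2: Add numerators and denominators: (2+4)/(3+4)

Step 2 incorrectly adds fractions by separately adding numerators and denominators. This is wrong. The correct method requires a common denominator: 2/3 + 4/4 = (2×4 + 4×3)/(3×4) = 20/12 = 5/3. The method used gives 6/7, which is different.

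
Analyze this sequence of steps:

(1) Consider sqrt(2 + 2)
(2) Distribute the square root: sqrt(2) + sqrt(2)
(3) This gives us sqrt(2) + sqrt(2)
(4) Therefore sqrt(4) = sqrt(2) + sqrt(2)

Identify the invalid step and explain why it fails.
Step 2: Distribute the square root: sqrt(2) + sqrt(2)

Step 2 incorrectly 'distributes' the square root over addition. The square root function does not distribute: sqrt(a + b) ≠ sqrt(a) + sqrt(b). In fact, sqrt(2 + 2) = sqrt(4) ≈ 2.0000, while sqrt(2) + sqrt(2) ≈ 2.8284.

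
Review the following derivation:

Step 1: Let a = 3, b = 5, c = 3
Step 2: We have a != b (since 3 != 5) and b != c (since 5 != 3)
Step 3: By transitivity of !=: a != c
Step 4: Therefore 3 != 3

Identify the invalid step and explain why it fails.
Step 3: By transitivity of !=: a != c

Step 3 incorrectly applies transitivity to the '!=' relation. Transitivity states: if a R b and b R c, then a R c. However, '!=' is not transitive. Counterexample: 3 != 5 and 5 != 3, but 3 = 3 (both equal 3). Transitivity holds for relations like <, <=, =, but not for !=.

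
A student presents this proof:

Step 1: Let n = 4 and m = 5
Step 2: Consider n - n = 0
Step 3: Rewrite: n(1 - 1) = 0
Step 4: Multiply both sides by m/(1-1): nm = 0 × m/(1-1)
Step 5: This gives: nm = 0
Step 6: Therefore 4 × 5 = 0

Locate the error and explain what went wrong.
Step 4: Multiply both sides by m/(1-1): nm = 0 × m/(1-1)

Step 4 multiplies both sides by m/(1-1). However, 1-1 = 0, so this is multiplication by m/0, which is undefined. We cannot multiply by an undefined expression.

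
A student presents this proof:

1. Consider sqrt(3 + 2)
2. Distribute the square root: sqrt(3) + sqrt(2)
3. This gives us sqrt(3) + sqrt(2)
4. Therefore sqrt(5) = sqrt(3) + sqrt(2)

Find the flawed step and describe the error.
Step 2: Distribute the square root: sqrt(3) + sqrt(2)

Step 2 incorrectly 'distributes' the square root over addition. The square root function does not distribute: sqrt(a + b) ≠ sqrt(a) + sqrt(b). In fact, sqrt(3 + 2) = sqrt(5) ≈ 2.2361, while sqrt(3) + sqrt(2) ≈ 3.1463.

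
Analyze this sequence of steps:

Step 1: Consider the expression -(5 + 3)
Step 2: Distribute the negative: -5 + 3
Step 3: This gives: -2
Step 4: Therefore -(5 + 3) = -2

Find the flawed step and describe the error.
Step 2: Distribute the negative: -5 + 3

Step 2 incorrectly distributes the negative sign. The correct distribution is -(5 + 3) = -5 - 3 = -8. The negative must be applied to both terms, not just the first. The error treats -(5 + 3) as -5 + 3, which equals -2 instead of -8.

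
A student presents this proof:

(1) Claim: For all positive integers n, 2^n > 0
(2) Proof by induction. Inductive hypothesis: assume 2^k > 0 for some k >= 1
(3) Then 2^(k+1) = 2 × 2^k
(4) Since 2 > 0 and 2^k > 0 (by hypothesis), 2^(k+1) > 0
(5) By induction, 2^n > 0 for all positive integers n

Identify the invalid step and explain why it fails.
Step 5: By induction, 2^n > 0 for all positive integers n

Step 5 concludes the proof by induction, but no base case was ever established. A valid induction proof requires: (1) a base case proving 2^1 > 0, and (2) an inductive step showing IF 2^k > 0 THEN 2^(k+1) > 0. Steps 2-4 correctly establish the inductive step, but without the base case the conclusion in step 5 does not follow.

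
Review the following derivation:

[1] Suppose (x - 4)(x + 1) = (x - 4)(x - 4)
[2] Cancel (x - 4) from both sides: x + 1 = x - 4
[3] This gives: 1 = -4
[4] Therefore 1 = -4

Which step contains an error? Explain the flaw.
Step 2: Cancel (x - 4) from both sides: x + 1 = x - 4

Step 2 cancels (x - 4) from both sides. This is only valid if (x - 4) ≠ 0, i.e., x ≠ 4. When x = 4, both sides equal zero regardless of the other factors. The correct approach requires considering x = 4 as a separate case.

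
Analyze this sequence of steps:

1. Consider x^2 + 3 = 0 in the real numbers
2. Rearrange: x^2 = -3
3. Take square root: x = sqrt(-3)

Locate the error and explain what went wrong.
Step 3: Take square root: x = sqrt(-3)

Step 3 takes the square root of -3, which is negative. In the real number system, the square root of a negative number is undefined. The equation x^2 + 3 = 0 has no real solutions. Square roots of negative numbers only exist in the complex numbers.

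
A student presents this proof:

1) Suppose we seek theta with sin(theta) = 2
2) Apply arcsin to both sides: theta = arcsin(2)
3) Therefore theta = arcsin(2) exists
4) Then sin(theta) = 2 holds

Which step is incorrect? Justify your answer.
Step 2: Apply arcsin to both sides: theta = arcsin(2)

Step 2 applies arcsin to 2. However, arcsin(x) is only defined for x in [-1, 1] because sin(theta) can only produce values in that range. Since |2| > 1, arcsin(2) is undefined. There is no angle whose sine equals 2.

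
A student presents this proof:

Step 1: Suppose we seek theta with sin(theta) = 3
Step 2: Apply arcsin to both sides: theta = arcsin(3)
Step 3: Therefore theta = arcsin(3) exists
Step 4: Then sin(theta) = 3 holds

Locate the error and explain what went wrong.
Step 2: Apply arcsin to both sides: theta = arcsin(3)

Step 2 applies arcsin to 3. However, arcsin(x) is only defined for x in [-1, 1] because sin(theta) can only produce values in that range. Since |3| > 1, arcsin(3) is undefined. There is no angle whose sine equals 3.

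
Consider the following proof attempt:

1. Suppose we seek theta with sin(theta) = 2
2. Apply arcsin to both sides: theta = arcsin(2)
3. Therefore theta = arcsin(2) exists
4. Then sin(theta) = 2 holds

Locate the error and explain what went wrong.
Step 2: Apply arcsin to both sides: theta = arcsin(2)

Step 2 applies arcsin to 2. However, arcsin(x) is only defined for x in [-1, 1] because sin(theta) can only produce values in that range. Since |2| > 1, arcsin(2) is undefined. There is no angle whose sine equals 2.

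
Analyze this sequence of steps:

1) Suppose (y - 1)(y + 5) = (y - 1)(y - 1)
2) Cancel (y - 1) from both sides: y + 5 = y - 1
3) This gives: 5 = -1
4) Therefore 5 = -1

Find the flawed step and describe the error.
Step 2: Cancel (y - 1) from both sides: y + 5 = y - 1

Step 2 cancels (y - 1) from both sides. This is only valid if (y - 1) ≠ 0, i.e., y ≠ 1. When y = 1, both sides equal zero regardless of the other factors. The correct approach requires considering y = 1 as a separate case.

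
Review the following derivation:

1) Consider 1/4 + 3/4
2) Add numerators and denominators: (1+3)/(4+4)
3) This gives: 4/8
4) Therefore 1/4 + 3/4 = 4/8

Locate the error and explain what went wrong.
Step 2: Add numerators and denominators: (1+3)/(4+4)

Step 2 incorrectly adds fractions by separately adding numerators and denominators. This is wrong. The correct method requires a common denominator: 1/4 + 3/4 = (1×4 + 3×4)/(4×4) = 16/16 = 1. The method used gives 4/8, which is different.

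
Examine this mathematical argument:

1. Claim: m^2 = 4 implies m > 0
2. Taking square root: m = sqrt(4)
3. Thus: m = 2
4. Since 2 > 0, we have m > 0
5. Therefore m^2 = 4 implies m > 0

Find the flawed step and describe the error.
Step 2: Taking square root: m = sqrt(4)

Step 2 takes the square root and assumes the positive root only. The equation m^2 = 4 actually has two solutions: m = 2 and m = -2. The proof silently assumes m > 0 without justification, then uses this assumption to conclude m > 0, which is circular. The counterexample m = -2 shows the claim is false.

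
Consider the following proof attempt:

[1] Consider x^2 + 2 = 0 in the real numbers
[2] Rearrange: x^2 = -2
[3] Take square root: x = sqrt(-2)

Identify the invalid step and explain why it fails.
Step 3: Take square root: x = sqrt(-2)

Step 3 takes the square root of -2, which is negative. In the real number system, the square root of a negative number is undefined. The equation x^2 + 2 = 0 has no real solutions. Square roots of negative numbers only exist in the complex numbers.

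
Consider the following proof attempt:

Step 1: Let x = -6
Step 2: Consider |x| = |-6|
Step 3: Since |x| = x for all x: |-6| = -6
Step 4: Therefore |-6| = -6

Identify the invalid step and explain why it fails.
Step 3: Since |x| = x for all x: |-6| = -6

Step 3 incorrectly states that |x| = x for all x. The correct definition is |x| = x when x >= 0, and |x| = -x when x < 0. Since -6 < 0, we have |-6| = -(-6) = 6, not -6.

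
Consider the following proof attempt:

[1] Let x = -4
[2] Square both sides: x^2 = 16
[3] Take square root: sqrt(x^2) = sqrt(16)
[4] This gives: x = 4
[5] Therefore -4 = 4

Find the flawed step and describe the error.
Step 4: This gives: x = 4

Step 4 incorrectly states that sqrt(x^2) = x. The correct identity is sqrt(x^2) = |x|. Since x = -4 < 0, we have sqrt(x^2) = |-4| = 4, not x = -4.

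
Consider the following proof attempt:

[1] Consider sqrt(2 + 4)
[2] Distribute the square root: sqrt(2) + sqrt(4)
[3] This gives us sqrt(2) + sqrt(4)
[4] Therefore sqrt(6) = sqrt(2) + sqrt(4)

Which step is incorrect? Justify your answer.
Step 2: Distribute the square root: sqrt(2) + sqrt(4)

Step 2 incorrectly 'distributes' the square root over addition. The square root function does not distribute: sqrt(a + b) ≠ sqrt(a) + sqrt(b). In fact, sqrt(2 + 4) = sqrt(6) ≈ 2.4495, while sqrt(2) + sqrt(4) ≈ 3.4142.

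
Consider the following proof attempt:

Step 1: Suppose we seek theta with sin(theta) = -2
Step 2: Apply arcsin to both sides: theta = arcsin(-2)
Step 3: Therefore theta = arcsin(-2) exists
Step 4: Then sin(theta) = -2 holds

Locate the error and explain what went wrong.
Step 2: Apply arcsin to both sides: theta = arcsin(-2)

Step 2 applies arcsin to -2. However, arcsin(x) is only defined for x in [-1, 1] because sin(theta) can only produce values in that range. Since |-2| > 1, arcsin(-2) is undefined. There is no angle whose sine equals -2.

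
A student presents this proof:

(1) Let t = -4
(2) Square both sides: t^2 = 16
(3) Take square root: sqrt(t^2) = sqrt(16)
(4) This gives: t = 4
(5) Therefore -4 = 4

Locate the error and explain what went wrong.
Step 4: This gives: t = 4

Step 4 incorrectly states that sqrt(t^2) = t. The correct identity is sqrt(t^2) = |t|. Since t = -4 < 0, we have sqrt(t^2) = |-4| = 4, not t = -4.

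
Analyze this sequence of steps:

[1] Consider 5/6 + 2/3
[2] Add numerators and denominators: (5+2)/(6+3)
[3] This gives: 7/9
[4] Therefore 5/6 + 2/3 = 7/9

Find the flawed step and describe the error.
Step 2: Add numerators and denominators: (5+2)/(6+3)

Step 2 incorrectly adds fractions by separately adding numerators and denominators. This is wrong. The correct method requires a common denominator: 5/6 + 2/3 = (5×3 + 2×6)/(6×3) = 27/18 = 3/2. The method used gives 7/9, which is different.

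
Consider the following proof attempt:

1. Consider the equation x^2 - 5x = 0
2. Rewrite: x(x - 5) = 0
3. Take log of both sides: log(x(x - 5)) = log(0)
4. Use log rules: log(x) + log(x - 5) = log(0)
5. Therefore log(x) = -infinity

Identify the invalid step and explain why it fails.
Step 3: Take log of both sides: log(x(x - 5)) = log(0)

Step 3 takes the logarithm of both sides, resulting in log(0) on the right side. The logarithm is only defined for positive numbers; log(0) is undefined (approaches negative infinity). This operation is invalid.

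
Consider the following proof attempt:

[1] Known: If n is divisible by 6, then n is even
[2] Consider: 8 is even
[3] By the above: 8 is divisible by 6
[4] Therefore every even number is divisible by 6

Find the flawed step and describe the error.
Step 3: By the above: 8 is divisible by 6

Step 3 commits the fallacy of affirming the consequent. The known fact 'divisible by 6 → even' does NOT imply 'even → divisible by 6'. That would be the converse, which is false. For example, 8 is even but 8 ÷ 6 = 1.33, which is not an integer.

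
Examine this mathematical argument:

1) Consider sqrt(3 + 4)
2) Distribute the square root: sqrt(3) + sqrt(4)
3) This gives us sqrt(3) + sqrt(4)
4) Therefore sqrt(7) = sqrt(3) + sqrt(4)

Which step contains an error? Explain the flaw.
Step 2: Distribute the square root: sqrt(3) + sqrt(4)

Step 2 incorrectly 'distributes' the square root over addition. The square root function does not distribute: sqrt(a + b) ≠ sqrt(a) + sqrt(b). In fact, sqrt(3 + 4) = sqrt(7) ≈ 2.6458, while sqrt(3) + sqrt(4) ≈ 3.7321.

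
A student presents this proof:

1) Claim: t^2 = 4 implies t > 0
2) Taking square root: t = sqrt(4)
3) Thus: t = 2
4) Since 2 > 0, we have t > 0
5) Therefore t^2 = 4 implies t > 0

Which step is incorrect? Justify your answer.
Step 2: Taking square root: t = sqrt(4)

Step 2 takes the square root and assumes the positive root only. The equation t^2 = 4 actually has two solutions: t = 2 and t = -2. The proof silently assumes t > 0 without justification, then uses this assumption to conclude t > 0, which is circular. The counterexample t = -2 shows the claim is false.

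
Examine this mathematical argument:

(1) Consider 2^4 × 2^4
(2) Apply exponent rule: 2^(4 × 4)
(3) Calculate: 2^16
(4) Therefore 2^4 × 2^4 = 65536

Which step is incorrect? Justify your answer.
Step 2: Apply exponent rule: 2^(4 × 4)

Step 2 incorrectly states that a^b × a^c = a^(b×c). The correct rule is a^b × a^c = a^(b+c). The actual value is 2^4 × 2^4 = 2^8 = 256, not 2^16 = 65536.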